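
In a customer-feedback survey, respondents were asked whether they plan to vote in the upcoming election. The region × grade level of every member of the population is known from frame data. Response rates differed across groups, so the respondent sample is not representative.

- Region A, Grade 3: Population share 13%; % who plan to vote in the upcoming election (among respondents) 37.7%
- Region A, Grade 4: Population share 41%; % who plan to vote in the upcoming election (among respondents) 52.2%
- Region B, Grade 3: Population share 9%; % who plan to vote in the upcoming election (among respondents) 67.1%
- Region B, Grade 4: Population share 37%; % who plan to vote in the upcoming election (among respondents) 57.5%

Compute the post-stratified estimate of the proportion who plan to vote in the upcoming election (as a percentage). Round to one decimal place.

Weight each group's respondent value by its population share:
  Region A, Grade 3: 0.13 × 37.7 = 4.901
  Region A, Grade 4: 0.41 × 52.2 = 21.402
  Region B, Grade 3: 0.09 × 67.1 = 6.039
  Region B, Grade 4: 0.37 × 57.5 = 21.275
Post-stratified estimate = 53.617 → 53.6%.

53.6%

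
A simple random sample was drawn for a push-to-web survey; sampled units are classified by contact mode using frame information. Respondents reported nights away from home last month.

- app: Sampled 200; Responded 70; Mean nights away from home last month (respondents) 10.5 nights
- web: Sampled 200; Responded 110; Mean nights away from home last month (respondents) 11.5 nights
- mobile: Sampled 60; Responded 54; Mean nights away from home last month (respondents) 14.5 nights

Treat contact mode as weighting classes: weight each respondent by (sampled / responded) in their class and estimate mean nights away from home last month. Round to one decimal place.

Class response rates: app 70/200 = 35%, web 110/200 = 55%, mobile 54/60 = 90%.
Each respondent's weight = sampled/responded in their class; summing within a class gives n_sampled, so:
  app: 200 × 10.5 = 2100
  web: 200 × 11.5 = 2300
  mobile: 60 × 14.5 = 870
Adjusted estimate = 5270 / 460 = 11.4565 → 11.5.

11.5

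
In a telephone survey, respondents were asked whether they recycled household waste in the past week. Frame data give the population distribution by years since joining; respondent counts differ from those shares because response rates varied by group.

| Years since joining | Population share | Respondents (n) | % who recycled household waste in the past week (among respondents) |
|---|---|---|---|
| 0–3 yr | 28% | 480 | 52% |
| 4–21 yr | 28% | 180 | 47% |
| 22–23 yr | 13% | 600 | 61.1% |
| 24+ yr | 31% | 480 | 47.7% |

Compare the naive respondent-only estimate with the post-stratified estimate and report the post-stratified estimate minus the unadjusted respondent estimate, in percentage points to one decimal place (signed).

Naive respondent-only estimate (weights = respondent counts):
  (480/1740)×52 + (180/1740)×47 + (600/1740)×61.1 + (480/1740)×47.7 = 53.4345%
Reweighting by population years since joining shares:
  0.28×52 + 0.28×47 + 0.13×61.1 + 0.31×47.7 = 50.45%
Difference = 50.45 − 53.4345 = -2.9845 pp.

-3.0 percentage points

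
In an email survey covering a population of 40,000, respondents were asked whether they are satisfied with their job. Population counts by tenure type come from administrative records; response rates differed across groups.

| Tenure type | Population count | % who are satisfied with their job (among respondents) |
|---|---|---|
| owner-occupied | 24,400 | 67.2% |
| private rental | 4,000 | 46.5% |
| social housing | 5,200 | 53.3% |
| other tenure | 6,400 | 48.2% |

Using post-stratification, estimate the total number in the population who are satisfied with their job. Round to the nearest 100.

24,100

Each cell contributes its population count × the respondent rate:
  owner-occupied: 24,400 × 67.2% = 16396.8
  private rental: 4,000 × 46.5% = 1860
  social housing: 5,200 × 53.3% = 2771.6
  other tenure: 6,400 × 48.2% = 3084.8
Estimated total = 24113.2 → 24,100.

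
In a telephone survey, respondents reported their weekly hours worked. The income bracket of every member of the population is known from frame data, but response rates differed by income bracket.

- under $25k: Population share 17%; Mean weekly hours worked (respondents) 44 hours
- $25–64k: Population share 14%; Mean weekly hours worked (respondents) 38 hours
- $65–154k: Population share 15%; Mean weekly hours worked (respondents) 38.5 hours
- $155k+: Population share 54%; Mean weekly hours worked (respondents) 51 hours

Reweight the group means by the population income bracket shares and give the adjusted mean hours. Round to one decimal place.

Reweight to the known income bracket distribution:
  under $25k: 0.17 × 44 = 7.48
  $25–64k: 0.14 × 38 = 5.32
  $65–154k: 0.15 × 38.5 = 5.775
  $155k+: 0.54 × 51 = 27.54
Post-stratified estimate = 46.115 → 46.1.

46.1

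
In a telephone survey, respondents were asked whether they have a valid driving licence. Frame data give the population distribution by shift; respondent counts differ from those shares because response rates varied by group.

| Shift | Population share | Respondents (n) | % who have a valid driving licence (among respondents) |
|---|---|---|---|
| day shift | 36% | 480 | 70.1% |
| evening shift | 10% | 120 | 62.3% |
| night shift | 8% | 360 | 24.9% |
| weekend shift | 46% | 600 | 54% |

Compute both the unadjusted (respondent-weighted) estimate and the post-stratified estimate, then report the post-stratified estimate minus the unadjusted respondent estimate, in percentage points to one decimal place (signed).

Naive respondent-only estimate (weights = respondent counts):
  (480/1560)×70.1 + (120/1560)×62.3 + (360/1560)×24.9 + (600/1560)×54 = 52.8769%
Post-stratifying to population shares instead:
  0.36×70.1 + 0.1×62.3 + 0.08×24.9 + 0.46×54 = 58.298%
Difference = 58.298 − 52.8769 = 5.4211 pp.

+5.4 percentage points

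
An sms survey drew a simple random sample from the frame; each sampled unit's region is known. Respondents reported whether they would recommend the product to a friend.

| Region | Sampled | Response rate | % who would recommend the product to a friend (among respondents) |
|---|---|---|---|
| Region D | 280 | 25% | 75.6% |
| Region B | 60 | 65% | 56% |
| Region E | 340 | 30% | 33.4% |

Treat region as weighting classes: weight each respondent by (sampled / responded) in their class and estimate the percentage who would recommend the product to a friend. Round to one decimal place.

52.8%

Weighting each respondent by the inverse class response rate inflates each class back to its sampled size, so the class weight is n_sampled:
  Region D: 280 × 75.6 = 21,168
  Region B: 60 × 56 = 3360
  Region E: 340 × 33.4 = 11,356
Adjusted estimate = 35,884 / 680 = 52.7706 → 52.8%.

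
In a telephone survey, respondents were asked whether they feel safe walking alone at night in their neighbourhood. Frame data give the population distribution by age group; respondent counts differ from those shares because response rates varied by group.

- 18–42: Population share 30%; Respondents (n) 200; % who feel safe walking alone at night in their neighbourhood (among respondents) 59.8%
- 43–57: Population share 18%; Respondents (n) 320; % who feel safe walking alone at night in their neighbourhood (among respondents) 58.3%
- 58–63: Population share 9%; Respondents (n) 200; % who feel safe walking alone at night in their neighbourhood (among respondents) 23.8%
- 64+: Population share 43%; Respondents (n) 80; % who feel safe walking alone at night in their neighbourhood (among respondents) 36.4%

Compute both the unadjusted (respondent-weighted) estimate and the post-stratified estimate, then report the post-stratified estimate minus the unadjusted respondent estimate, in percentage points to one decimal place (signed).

-1.6 percentage points

Unadjusted (pooled respondent) estimate weights by respondent counts:
  (200/800)×59.8 + (320/800)×58.3 + (200/800)×23.8 + (80/800)×36.4 = 47.86%
Post-stratified estimate weights by population shares:
  0.3×59.8 + 0.18×58.3 + 0.09×23.8 + 0.43×36.4 = 46.228%
Difference = 46.228 − 47.86 = -1.632 pp.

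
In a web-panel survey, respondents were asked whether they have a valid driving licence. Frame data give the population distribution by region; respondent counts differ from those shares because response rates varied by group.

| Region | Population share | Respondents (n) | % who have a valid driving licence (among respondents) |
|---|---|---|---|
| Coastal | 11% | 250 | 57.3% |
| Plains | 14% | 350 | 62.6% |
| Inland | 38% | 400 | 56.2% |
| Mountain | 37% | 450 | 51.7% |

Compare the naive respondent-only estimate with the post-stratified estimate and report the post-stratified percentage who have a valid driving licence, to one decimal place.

55.6%

Without adjustment, the pooled respondent share is:
  (250/1450)×57.3 + (350/1450)×62.6 + (400/1450)×56.2 + (450/1450)×51.7 = 56.5379%
Reweighting by population region shares:
  0.11×57.3 + 0.14×62.6 + 0.38×56.2 + 0.37×51.7 = 55.552%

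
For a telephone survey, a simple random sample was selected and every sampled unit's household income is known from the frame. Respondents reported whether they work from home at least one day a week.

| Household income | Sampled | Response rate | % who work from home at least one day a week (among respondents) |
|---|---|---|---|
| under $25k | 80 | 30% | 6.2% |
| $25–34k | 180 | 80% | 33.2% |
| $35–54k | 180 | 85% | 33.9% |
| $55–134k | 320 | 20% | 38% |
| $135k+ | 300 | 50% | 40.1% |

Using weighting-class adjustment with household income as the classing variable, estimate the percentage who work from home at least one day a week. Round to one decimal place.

34.7%

Weighting each respondent by the inverse class response rate inflates each class back to its sampled size, so the class weight is n_sampled:
  under $25k: 80 × 6.2 = 496
  $25–34k: 180 × 33.2 = 5976
  $35–54k: 180 × 33.9 = 6102
  $55–134k: 320 × 38 = 12,160
  $135k+: 300 × 40.1 = 12,030
Adjusted estimate = 36,764 / 1,060 = 34.683 → 34.7%.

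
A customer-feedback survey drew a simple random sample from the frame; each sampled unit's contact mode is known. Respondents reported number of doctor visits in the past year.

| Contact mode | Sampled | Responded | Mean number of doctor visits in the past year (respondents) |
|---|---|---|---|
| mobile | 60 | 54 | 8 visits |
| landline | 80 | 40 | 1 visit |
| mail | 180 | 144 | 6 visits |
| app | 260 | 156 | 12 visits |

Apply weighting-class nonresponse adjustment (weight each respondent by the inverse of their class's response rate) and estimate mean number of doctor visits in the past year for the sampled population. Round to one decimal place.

8.2

Response rates by class: mobile 54/60 = 90%, landline 40/80 = 50%, mail 144/180 = 80%, app 156/260 = 60%.
Weighting each respondent by the inverse class response rate inflates each class back to its sampled size, so the class weight is n_sampled:
  mobile: 60 × 8 = 480
  landline: 80 × 1 = 80
  mail: 180 × 6 = 1080
  app: 260 × 12 = 3120
Adjusted estimate = 4760 / 580 = 8.2069 → 8.2.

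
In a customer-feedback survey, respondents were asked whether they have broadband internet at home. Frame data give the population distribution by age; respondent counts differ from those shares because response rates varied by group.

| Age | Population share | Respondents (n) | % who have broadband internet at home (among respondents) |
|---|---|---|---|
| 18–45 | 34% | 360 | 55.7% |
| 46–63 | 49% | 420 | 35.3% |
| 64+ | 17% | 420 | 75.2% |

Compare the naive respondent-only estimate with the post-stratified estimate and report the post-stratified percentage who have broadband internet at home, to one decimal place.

Unadjusted (pooled respondent) estimate weights by respondent counts:
  (360/1200)×55.7 + (420/1200)×35.3 + (420/1200)×75.2 = 55.385%
Reweighting by population age shares:
  0.34×55.7 + 0.49×35.3 + 0.17×75.2 = 49.019%

49.0%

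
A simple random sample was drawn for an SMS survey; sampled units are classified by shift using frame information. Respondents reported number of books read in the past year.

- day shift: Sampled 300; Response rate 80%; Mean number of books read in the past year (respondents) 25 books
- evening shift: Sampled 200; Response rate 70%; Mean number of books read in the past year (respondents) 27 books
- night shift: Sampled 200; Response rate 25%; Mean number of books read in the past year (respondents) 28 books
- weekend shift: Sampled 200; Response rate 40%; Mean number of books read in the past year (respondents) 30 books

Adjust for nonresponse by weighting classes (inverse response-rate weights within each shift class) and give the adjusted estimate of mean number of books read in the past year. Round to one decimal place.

27.2

Each respondent's weight = sampled/responded in their class; summing within a class gives n_sampled, so:
  day shift: 300 × 25 = 7500
  evening shift: 200 × 27 = 5400
  night shift: 200 × 28 = 5600
  weekend shift: 200 × 30 = 6000
Adjusted estimate = 24,500 / 900 = 27.2222 → 27.2.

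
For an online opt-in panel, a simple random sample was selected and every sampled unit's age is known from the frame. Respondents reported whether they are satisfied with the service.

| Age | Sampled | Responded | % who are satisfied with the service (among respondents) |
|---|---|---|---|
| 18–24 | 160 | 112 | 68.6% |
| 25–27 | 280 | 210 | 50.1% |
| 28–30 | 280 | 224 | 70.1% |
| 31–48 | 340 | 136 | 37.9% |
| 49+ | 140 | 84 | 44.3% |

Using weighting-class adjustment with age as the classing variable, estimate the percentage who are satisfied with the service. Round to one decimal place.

53.1%

Class response rates: 18–24 112/160 = 70%, 25–27 210/280 = 75%, 28–30 224/280 = 80%, 31–48 136/340 = 40%, 49+ 84/140 = 60%.
With weight = n_sampled/n_responded per class, the weighted class total is n_sampled:
  18–24: 160 × 68.6 = 10,976
  25–27: 280 × 50.1 = 14,028
  28–30: 280 × 70.1 = 19,628
  31–48: 340 × 37.9 = 12,886
  49+: 140 × 44.3 = 6202
Adjusted estimate = 63,720 / 1,200 = 53.1 → 53.1%.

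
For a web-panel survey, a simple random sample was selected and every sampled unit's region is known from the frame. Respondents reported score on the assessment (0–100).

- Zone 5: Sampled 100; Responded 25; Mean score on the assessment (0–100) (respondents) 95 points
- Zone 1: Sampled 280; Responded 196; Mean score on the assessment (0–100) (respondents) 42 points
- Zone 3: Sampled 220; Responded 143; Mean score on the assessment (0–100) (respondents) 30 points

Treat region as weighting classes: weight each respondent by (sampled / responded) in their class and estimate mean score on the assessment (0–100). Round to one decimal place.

46.4

Class response rates: Zone 5 25/100 = 25%, Zone 1 196/280 = 70%, Zone 3 143/220 = 65%.
With weight = n_sampled/n_responded per class, the weighted class total is n_sampled:
  Zone 5: 100 × 95 = 9500
  Zone 1: 280 × 42 = 11,760
  Zone 3: 220 × 30 = 6600
Adjusted estimate = 27,860 / 600 = 46.4333 → 46.4.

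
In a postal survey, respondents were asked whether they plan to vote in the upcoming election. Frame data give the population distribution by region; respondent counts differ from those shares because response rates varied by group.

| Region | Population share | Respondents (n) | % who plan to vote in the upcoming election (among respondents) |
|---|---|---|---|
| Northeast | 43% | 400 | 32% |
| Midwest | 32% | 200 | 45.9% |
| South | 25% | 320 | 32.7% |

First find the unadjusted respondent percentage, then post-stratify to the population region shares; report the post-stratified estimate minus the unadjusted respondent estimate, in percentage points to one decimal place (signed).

+1.4 percentage points

Naive respondent-only estimate (weights = respondent counts):
  (400/920)×32 + (200/920)×45.9 + (320/920)×32.7 = 35.2652%
Reweighting by population region shares:
  0.43×32 + 0.32×45.9 + 0.25×32.7 = 36.623%
Difference = 36.623 − 35.2652 = 1.3578 pp.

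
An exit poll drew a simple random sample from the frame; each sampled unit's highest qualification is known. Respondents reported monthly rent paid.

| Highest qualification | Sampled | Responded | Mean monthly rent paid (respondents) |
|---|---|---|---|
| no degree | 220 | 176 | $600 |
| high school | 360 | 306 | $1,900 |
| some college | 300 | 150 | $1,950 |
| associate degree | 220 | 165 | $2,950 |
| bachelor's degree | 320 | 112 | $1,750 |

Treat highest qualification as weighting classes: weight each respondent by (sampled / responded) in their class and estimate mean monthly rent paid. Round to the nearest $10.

Class response rates: no degree 176/220 = 80%, high school 306/360 = 85%, some college 150/300 = 50%, associate degree 165/220 = 75%, bachelor's degree 112/320 = 35%.
With weight = n_sampled/n_responded per class, the weighted class total is n_sampled:
  no degree: 220 × 600 = 132,000
  high school: 360 × 1900 = 684,000
  some college: 300 × 1950 = 585,000
  associate degree: 220 × 2950 = 649,000
  bachelor's degree: 320 × 1750 = 560,000
Adjusted estimate = 2,610,000 / 1,420 = 1838.03 → $1,840.

$1,840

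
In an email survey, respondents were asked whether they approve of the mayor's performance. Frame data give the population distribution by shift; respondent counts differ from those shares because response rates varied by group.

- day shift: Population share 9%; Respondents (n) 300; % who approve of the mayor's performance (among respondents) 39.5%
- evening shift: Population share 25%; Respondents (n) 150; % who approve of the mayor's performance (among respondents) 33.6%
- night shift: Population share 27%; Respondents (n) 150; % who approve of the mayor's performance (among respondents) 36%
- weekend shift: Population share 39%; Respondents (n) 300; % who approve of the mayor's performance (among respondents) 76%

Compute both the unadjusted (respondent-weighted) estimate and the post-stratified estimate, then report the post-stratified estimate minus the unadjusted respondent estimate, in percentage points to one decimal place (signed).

Unadjusted (pooled respondent) estimate weights by respondent counts:
  (300/900)×39.5 + (150/900)×33.6 + (150/900)×36 + (300/900)×76 = 50.1%
Reweighting by population shift shares:
  0.09×39.5 + 0.25×33.6 + 0.27×36 + 0.39×76 = 51.315%
Difference = 51.315 − 50.1 = 1.215 pp.

+1.2 percentage points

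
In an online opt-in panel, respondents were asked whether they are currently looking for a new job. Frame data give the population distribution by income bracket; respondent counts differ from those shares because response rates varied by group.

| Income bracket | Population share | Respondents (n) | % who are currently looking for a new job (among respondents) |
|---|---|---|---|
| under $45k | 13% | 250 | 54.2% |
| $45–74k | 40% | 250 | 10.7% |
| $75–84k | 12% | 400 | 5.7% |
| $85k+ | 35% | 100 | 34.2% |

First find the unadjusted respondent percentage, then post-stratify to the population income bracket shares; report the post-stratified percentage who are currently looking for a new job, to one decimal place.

Naive respondent-only estimate (weights = respondent counts):
  (250/1000)×54.2 + (250/1000)×10.7 + (400/1000)×5.7 + (100/1000)×34.2 = 21.925%
Post-stratifying to population shares instead:
  0.13×54.2 + 0.4×10.7 + 0.12×5.7 + 0.35×34.2 = 23.98%

24.0%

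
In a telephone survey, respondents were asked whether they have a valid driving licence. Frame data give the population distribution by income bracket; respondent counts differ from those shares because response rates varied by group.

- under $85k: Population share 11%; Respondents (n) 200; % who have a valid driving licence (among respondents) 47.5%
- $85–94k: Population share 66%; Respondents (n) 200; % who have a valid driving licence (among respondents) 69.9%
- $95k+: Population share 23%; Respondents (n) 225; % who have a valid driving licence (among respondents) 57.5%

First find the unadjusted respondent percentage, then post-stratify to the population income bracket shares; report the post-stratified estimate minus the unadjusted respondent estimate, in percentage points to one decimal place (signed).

+6.3 percentage points

Naive respondent-only estimate (weights = respondent counts):
  (200/625)×47.5 + (200/625)×69.9 + (225/625)×57.5 = 58.268%
Post-stratified estimate weights by population shares:
  0.11×47.5 + 0.66×69.9 + 0.23×57.5 = 64.584%
Difference = 64.584 − 58.268 = 6.316 pp.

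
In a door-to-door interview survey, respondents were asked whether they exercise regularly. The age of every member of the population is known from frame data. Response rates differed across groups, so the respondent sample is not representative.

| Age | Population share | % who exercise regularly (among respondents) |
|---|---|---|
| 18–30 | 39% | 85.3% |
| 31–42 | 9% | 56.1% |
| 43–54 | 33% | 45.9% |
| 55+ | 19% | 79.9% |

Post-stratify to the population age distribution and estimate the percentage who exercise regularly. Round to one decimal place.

Each cell contributes population-share × respondent value:
  18–30: 0.39 × 85.3 = 33.267
  31–42: 0.09 × 56.1 = 5.049
  43–54: 0.33 × 45.9 = 15.147
  55+: 0.19 × 79.9 = 15.181
Post-stratified estimate = 68.644 → 68.6%.

68.6%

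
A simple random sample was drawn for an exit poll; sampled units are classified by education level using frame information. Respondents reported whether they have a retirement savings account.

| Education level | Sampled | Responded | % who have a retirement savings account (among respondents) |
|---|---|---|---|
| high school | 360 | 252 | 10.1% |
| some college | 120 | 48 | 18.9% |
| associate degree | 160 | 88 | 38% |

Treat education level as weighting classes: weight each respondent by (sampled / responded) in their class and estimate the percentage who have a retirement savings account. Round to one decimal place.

18.7%

Class response rates: high school 252/360 = 70%, some college 48/120 = 40%, associate degree 88/160 = 55%.
Weighting each respondent by the inverse class response rate inflates each class back to its sampled size, so the class weight is n_sampled:
  high school: 360 × 10.1 = 3636
  some college: 120 × 18.9 = 2268
  associate degree: 160 × 38 = 6080
Adjusted estimate = 11,984 / 640 = 18.725 → 18.7%.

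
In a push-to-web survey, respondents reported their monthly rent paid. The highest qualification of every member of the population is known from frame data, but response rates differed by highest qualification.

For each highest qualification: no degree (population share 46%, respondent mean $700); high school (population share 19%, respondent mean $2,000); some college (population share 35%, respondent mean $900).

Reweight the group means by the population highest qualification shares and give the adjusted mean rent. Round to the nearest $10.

Reweight to the known highest qualification distribution:
  no degree: 0.46 × 700 = 322
  high school: 0.19 × 2000 = 380
  some college: 0.35 × 900 = 315
Post-stratified estimate = 1017 → $1,020.

$1,020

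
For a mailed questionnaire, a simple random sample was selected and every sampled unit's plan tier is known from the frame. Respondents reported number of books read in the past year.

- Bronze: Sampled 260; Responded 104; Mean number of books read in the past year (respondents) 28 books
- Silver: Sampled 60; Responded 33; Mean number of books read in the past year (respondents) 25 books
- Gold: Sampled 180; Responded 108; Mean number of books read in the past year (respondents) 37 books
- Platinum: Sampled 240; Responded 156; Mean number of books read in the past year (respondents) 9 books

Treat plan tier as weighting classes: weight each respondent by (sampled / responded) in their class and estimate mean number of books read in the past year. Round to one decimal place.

23.8

Response rates by class: Bronze 104/260 = 40%, Silver 33/60 = 55%, Gold 108/180 = 60%, Platinum 156/240 = 65%.
Inverse-response-rate weighting restores each class to its sampled count, so class totals weight by n_sampled:
  Bronze: 260 × 28 = 7280
  Silver: 60 × 25 = 1500
  Gold: 180 × 37 = 6660
  Platinum: 240 × 9 = 2160
Adjusted estimate = 17,600 / 740 = 23.7838 → 23.8.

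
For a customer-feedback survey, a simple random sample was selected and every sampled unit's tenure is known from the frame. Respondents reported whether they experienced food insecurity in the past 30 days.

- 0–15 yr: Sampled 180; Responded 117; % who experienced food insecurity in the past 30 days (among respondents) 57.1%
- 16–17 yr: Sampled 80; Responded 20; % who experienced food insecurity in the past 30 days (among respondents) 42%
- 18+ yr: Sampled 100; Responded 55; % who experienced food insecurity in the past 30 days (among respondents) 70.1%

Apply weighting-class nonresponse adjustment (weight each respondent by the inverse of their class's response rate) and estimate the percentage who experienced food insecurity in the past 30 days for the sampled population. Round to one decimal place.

57.4%

Class response rates: 0–15 yr 117/180 = 65%, 16–17 yr 20/80 = 25%, 18+ yr 55/100 = 55%.
Weighting each respondent by the inverse class response rate inflates each class back to its sampled size, so the class weight is n_sampled:
  0–15 yr: 180 × 57.1 = 10,278
  16–17 yr: 80 × 42 = 3360
  18+ yr: 100 × 70.1 = 7010
Adjusted estimate = 20,648 / 360 = 57.3556 → 57.4%.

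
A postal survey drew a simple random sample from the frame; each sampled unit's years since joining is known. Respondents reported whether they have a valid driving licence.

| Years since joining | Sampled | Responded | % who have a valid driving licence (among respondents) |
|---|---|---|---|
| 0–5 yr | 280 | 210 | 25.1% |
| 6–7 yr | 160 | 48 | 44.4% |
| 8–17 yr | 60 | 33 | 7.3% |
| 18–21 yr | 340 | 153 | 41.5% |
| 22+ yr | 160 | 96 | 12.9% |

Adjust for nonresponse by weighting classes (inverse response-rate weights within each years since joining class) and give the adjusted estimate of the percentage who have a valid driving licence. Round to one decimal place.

30.7%

Class response rates: 0–5 yr 210/280 = 75%, 6–7 yr 48/160 = 30%, 8–17 yr 33/60 = 55%, 18–21 yr 153/340 = 45%, 22+ yr 96/160 = 60%.
Inverse-response-rate weighting restores each class to its sampled count, so class totals weight by n_sampled:
  0–5 yr: 280 × 25.1 = 7028
  6–7 yr: 160 × 44.4 = 7104
  8–17 yr: 60 × 7.3 = 438
  18–21 yr: 340 × 41.5 = 14,110
  22+ yr: 160 × 12.9 = 2064
Adjusted estimate = 30,744 / 1,000 = 30.744 → 30.7%.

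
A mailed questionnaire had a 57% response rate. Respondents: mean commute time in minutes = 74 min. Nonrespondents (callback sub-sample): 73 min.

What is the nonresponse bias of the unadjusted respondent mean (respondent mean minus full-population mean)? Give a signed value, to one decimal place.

Nonresponse fraction = 1 − 0.57 = 0.43.
Bias = (nonresponse fraction) × (respondent mean − nonrespondent mean)
     = 0.43 × (74 − 73) = 0.43 × 1 = 0.43.

+0.4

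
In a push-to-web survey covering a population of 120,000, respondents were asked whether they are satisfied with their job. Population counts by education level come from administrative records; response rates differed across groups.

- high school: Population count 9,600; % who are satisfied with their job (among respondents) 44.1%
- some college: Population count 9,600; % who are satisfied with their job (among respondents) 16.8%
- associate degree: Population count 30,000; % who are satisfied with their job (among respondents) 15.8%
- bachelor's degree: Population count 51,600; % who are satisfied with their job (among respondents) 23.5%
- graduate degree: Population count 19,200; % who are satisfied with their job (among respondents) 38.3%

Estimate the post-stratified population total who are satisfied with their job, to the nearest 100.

30,100

Estimated count per cell = population count × respondent percentage:
  high school: 9,600 × 44.1% = 4233.6
  some college: 9,600 × 16.8% = 1612.8
  associate degree: 30,000 × 15.8% = 4740
  bachelor's degree: 51,600 × 23.5% = 12,126
  graduate degree: 19,200 × 38.3% = 7353.6
Estimated total = 30,066 → 30,100.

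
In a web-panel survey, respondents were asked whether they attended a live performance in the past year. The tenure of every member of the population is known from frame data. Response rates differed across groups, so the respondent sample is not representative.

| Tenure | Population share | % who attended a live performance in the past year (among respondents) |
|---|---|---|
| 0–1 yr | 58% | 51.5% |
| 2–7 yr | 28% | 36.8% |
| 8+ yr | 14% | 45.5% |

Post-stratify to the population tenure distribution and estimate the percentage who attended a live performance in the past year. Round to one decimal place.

46.5%

Post-stratification weights by population share, not respondent share:
  0–1 yr: 0.58 × 51.5 = 29.87
  2–7 yr: 0.28 × 36.8 = 10.304
  8+ yr: 0.14 × 45.5 = 6.37
Post-stratified estimate = 46.544 → 46.5%.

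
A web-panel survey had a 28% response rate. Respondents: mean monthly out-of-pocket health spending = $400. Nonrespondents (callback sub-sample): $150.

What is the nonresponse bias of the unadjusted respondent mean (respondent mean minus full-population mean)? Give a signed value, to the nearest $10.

+$180

Nonresponse fraction = 1 − 0.28 = 0.72.
Bias = (nonresponse fraction) × (respondent mean − nonrespondent mean)
     = 0.72 × (400 − 150) = 0.72 × 250 = 180.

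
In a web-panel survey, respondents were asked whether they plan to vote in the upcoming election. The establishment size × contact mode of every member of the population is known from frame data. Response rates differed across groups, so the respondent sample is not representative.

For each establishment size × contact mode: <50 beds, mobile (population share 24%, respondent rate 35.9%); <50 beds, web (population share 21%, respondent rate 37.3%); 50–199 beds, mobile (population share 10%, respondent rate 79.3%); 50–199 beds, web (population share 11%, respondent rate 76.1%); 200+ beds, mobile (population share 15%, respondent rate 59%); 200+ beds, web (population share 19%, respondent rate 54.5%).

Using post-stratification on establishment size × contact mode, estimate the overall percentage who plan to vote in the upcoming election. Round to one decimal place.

52.0%

Post-stratification weights by population share, not respondent share:
  <50 beds, mobile: 0.24 × 35.9 = 8.616
  <50 beds, web: 0.21 × 37.3 = 7.833
  50–199 beds, mobile: 0.1 × 79.3 = 7.93
  50–199 beds, web: 0.11 × 76.1 = 8.371
  200+ beds, mobile: 0.15 × 59 = 8.85
  200+ beds, web: 0.19 × 54.5 = 10.355
Post-stratified estimate = 51.955 → 52.0%.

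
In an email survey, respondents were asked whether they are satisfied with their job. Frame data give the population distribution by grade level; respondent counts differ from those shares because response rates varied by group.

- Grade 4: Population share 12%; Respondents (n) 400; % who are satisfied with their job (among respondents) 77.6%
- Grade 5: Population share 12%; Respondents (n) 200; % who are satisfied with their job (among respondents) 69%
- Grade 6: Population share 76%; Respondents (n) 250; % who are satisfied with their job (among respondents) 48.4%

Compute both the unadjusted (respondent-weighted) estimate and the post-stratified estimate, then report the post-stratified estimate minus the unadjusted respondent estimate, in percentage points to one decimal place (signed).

Without adjustment, the pooled respondent share is:
  (400/850)×77.6 + (200/850)×69 + (250/850)×48.4 = 66.9882%
Post-stratifying to population shares instead:
  0.12×77.6 + 0.12×69 + 0.76×48.4 = 54.376%
Difference = 54.376 − 66.9882 = -12.6122 pp.

-12.6 percentage points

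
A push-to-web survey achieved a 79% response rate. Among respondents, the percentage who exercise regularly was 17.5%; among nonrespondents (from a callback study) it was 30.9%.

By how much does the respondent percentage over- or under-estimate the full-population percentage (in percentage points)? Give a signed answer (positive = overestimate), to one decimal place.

Nonresponse fraction = 1 − 0.79 = 0.21.
Bias = (nonresponse fraction) × (respondent percentage − nonrespondent percentage)
     = 0.21 × (17.5 − 30.9) = 0.21 × -13.4 = -2.814.

-2.8 percentage points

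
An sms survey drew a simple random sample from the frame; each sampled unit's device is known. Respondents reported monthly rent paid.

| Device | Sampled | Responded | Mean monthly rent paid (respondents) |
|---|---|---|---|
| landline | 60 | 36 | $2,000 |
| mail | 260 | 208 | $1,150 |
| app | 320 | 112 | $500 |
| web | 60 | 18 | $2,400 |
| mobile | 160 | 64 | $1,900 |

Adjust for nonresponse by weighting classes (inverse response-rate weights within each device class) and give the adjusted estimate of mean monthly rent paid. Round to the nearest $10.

$1,190

Class response rates: landline 36/60 = 60%, mail 208/260 = 80%, app 112/320 = 35%, web 18/60 = 30%, mobile 64/160 = 40%.
Each respondent's weight = sampled/responded in their class; summing within a class gives n_sampled, so:
  landline: 60 × 2000 = 120,000
  mail: 260 × 1150 = 299,000
  app: 320 × 500 = 160,000
  web: 60 × 2400 = 144,000
  mobile: 160 × 1900 = 304,000
Adjusted estimate = 1,027,000 / 860 = 1194.19 → $1,190.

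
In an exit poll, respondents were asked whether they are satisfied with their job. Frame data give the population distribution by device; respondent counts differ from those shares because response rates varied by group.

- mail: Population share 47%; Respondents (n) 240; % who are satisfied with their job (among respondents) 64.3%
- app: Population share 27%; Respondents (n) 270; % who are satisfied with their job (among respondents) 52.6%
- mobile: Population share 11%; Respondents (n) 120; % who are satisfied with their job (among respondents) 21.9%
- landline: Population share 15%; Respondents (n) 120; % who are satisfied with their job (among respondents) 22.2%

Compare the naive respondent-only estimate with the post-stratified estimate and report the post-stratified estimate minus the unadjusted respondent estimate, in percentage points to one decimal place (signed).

Unadjusted (pooled respondent) estimate weights by respondent counts:
  (240/750)×64.3 + (270/750)×52.6 + (120/750)×21.9 + (120/750)×22.2 = 46.568%
Post-stratifying to population shares instead:
  0.47×64.3 + 0.27×52.6 + 0.11×21.9 + 0.15×22.2 = 50.162%
Difference = 50.162 − 46.568 = 3.594 pp.

+3.6 percentage points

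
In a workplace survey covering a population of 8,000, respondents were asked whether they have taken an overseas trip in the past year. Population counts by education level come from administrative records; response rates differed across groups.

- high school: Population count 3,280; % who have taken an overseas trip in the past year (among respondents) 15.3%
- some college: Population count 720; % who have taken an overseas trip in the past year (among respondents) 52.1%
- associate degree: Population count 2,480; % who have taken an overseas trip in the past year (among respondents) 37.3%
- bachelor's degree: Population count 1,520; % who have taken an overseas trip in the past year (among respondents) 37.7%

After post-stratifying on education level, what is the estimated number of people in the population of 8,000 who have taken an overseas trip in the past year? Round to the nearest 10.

2,380

Each cell contributes its population count × the respondent rate:
  high school: 3,280 × 15.3% = 501.84
  some college: 720 × 52.1% = 375.12
  associate degree: 2,480 × 37.3% = 925.04
  bachelor's degree: 1,520 × 37.7% = 573.04
Estimated total = 2375.04 → 2,380.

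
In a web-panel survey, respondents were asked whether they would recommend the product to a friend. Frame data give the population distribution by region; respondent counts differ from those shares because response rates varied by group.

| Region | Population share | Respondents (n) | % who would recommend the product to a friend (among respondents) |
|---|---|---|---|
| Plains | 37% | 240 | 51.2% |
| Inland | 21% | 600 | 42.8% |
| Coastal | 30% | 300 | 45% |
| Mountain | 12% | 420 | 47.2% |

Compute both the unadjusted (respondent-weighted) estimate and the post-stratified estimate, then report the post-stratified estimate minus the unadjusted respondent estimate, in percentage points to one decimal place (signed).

+1.4 percentage points

Naive respondent-only estimate (weights = respondent counts):
  (240/1560)×51.2 + (600/1560)×42.8 + (300/1560)×45 + (420/1560)×47.2 = 45.7%
Post-stratified estimate weights by population shares:
  0.37×51.2 + 0.21×42.8 + 0.3×45 + 0.12×47.2 = 47.096%
Difference = 47.096 − 45.7 = 1.396 pp.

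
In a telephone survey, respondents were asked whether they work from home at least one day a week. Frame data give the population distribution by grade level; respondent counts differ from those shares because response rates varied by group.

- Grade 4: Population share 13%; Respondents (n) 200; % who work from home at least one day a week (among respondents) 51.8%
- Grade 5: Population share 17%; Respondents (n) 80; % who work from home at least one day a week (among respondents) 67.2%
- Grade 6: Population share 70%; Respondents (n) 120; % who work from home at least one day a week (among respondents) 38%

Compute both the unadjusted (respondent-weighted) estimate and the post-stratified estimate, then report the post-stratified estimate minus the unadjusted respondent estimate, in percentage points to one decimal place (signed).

Naive respondent-only estimate (weights = respondent counts):
  (200/400)×51.8 + (80/400)×67.2 + (120/400)×38 = 50.74%
Post-stratified estimate weights by population shares:
  0.13×51.8 + 0.17×67.2 + 0.7×38 = 44.758%
Difference = 44.758 − 50.74 = -5.982 pp.

-6.0 percentage points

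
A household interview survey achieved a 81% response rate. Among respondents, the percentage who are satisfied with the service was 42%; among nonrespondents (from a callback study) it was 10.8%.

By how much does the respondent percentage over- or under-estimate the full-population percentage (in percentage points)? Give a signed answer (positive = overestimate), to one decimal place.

Nonresponse fraction = 1 − 0.81 = 0.19.
Bias = (nonresponse fraction) × (respondent percentage − nonrespondent percentage)
     = 0.19 × (42 − 10.8) = 0.19 × 31.2 = 5.928.

+5.9 percentage points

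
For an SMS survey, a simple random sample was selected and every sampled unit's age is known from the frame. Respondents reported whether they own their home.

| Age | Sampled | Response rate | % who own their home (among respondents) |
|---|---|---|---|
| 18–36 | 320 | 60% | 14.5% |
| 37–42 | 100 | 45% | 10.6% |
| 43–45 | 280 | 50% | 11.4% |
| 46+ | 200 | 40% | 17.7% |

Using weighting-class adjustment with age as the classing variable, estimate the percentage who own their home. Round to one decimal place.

13.8%

With weight = n_sampled/n_responded per class, the weighted class total is n_sampled:
  18–36: 320 × 14.5 = 4640
  37–42: 100 × 10.6 = 1060
  43–45: 280 × 11.4 = 3192
  46+: 200 × 17.7 = 3540
Adjusted estimate = 12,432 / 900 = 13.8133 → 13.8%.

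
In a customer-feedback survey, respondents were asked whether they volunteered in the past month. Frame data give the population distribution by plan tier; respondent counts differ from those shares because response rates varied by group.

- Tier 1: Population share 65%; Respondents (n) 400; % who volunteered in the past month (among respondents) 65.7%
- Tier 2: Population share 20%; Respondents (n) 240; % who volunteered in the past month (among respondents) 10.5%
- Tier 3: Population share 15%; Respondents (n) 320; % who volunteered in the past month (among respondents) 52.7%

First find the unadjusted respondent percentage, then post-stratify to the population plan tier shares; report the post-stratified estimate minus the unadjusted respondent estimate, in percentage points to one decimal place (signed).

+5.1 percentage points

Without adjustment, the pooled respondent share is:
  (400/960)×65.7 + (240/960)×10.5 + (320/960)×52.7 = 47.5667%
Post-stratifying to population shares instead:
  0.65×65.7 + 0.2×10.5 + 0.15×52.7 = 52.71%
Difference = 52.71 − 47.5667 = 5.1433 pp.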